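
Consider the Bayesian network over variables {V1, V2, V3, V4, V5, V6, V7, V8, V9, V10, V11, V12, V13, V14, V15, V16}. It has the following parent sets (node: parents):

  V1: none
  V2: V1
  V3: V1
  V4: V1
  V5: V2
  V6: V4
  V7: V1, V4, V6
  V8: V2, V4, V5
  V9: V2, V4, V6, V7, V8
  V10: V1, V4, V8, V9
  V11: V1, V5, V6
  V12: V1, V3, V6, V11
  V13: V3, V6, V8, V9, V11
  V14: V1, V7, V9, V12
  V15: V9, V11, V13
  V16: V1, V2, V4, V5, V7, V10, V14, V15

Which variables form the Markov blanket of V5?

Recall MB(v) = parents ∪ children ∪ spouses, where spouses are the other parents of v's children.
Parents of V5: V2.
V5 has children V8, V11, V16.
Other parents of V5's children:
  parents(V8) \ {V5} = {V2, V4}.
  V11's other parents are V1, V6.
  parents(V16) \ {V5} = {V1, V2, V4, V7, V10, V14, V15}.
MB(V5) = {V1, V2, V4, V6, V7, V8, V10, V11, V14, V15, V16}.

{V1, V2, V4, V6, V7, V8, V10, V11, V14, V15, V16}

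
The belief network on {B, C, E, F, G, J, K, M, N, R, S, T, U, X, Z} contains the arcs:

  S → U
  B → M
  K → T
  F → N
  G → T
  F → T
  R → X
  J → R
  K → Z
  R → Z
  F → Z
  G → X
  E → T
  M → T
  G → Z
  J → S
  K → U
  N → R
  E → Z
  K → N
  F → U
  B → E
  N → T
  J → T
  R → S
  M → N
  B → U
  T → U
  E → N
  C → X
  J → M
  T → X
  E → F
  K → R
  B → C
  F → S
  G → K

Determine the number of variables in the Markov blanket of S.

S has parents F, J, R.
Ch(S) = {U}.
Parents of each child, excluding S:
  U: B, F, K, T
MB(S) = {B, F, J, K, R, T, U}, which has 7 nodes.

7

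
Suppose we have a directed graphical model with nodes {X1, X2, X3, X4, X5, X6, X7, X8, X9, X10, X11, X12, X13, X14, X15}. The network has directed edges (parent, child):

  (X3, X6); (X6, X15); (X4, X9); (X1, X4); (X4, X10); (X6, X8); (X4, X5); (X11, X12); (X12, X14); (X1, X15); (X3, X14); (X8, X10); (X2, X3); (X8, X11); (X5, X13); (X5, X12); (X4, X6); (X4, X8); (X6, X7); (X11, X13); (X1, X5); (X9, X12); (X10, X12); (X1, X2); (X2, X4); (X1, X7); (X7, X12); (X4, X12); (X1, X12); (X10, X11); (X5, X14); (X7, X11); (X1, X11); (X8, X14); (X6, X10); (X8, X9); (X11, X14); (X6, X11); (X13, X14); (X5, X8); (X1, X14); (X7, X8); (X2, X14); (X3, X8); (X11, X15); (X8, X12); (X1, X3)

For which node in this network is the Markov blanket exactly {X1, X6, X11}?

The target node must have every member of {X1, X6, X11} as a parent, child, or co-parent, and no others.
Parents of X15: X1, X6, X11; children: none; co-parents: none.
These exactly cover the given set, so the node is X15.

X15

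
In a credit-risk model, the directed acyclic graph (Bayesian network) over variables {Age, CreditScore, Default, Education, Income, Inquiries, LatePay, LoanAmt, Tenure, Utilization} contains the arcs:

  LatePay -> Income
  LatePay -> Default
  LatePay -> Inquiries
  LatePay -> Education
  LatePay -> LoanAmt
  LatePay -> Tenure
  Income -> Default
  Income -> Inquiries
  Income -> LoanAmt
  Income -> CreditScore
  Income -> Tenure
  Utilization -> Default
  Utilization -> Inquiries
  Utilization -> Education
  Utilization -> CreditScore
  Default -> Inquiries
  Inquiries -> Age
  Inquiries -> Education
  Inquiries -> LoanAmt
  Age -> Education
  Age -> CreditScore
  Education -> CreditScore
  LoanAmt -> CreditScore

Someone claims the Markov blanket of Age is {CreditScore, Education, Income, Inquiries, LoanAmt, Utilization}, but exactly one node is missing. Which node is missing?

Recall MB(v) = parents ∪ children ∪ spouses, where spouses are the other parents of v's children.
Parents of Age: Inquiries.
Children of Age: CreditScore, Education.
Other parents of Age's children:
  Education also has parents Inquiries, LatePay, Utilization.
  CreditScore's other parents are Education, Income, LoanAmt, Utilization.
MB(Age) = {CreditScore, Education, Income, Inquiries, LatePay, LoanAmt, Utilization}.
Comparing with the claimed set, LatePay is missing.

LatePay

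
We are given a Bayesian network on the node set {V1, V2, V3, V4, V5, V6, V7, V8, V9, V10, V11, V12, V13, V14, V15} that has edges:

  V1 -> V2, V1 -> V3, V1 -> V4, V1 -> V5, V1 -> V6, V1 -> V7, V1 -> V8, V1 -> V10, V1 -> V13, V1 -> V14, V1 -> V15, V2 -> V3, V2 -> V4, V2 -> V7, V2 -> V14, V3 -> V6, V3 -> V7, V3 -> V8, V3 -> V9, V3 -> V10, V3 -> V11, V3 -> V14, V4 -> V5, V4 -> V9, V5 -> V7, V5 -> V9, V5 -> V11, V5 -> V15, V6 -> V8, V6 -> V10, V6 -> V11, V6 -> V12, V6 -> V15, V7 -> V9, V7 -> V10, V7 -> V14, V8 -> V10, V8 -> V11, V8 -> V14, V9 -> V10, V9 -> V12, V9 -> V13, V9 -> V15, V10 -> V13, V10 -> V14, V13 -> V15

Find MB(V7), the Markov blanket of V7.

{V1, V2, V3, V4, V5, V6, V8, V9, V10, V14}

By definition, MB(V7) is built from V7's parents, V7's children, and the co-parents of V7.
Children of V7: V9, V10, V14.
Pa(V7) = {V1, V2, V3, V5}.
Co-parents of V7 (other parents of its children):
  V9: V3, V4, V5
  V10: V1, V3, V6, V8, V9
  V14: V1, V2, V3, V8, V10
Union: {V1, V2, V3, V5} ∪ {V9, V10, V14} ∪ {V1, V2, V3, V4, V5, V6, V8, V9, V10} = {V1, V2, V3, V4, V5, V6, V8, V9, V10, V14}.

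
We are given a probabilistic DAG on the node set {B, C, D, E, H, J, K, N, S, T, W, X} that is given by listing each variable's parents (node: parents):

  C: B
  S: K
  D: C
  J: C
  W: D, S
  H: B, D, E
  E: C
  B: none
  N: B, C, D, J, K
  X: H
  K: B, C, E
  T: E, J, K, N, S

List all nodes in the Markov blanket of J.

By definition, MB(J) is built from J's parents, J's children, and the co-parents of J.
J's children: N, T.
J's parents: C.
Other parents of J's children:
  N also has parents B, C, D, K.
  T also has parents E, K, N, S.
Taking the union gives {B, C, D, E, K, N, S, T}.

{B, C, D, E, K, N, S, T}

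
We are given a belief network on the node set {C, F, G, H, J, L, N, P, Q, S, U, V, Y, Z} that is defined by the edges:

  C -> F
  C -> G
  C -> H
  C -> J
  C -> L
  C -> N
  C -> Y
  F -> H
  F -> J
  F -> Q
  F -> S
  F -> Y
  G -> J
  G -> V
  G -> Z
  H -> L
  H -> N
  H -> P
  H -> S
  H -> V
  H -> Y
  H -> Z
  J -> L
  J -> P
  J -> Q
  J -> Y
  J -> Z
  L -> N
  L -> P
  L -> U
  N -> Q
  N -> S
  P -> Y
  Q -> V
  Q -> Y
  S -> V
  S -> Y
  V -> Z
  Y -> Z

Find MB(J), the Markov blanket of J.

{C, F, G, H, L, N, P, Q, S, V, Y, Z}

By definition, MB(J) is built from J's parents, J's children, and the co-parents of J.
J's parents: C, F, G.
J has children L, P, Q, Y, Z.
Co-parents of J (other parents of its children):
  parents(L) \ {J} = {C, H}.
  P also has parents H, L.
  parents(Q) \ {J} = {F, N}.
  Y's other parents are C, F, H, P, Q, S.
  Z also has parents G, H, V, Y.
So the Markov blanket of J is {C, F, G, H, L, N, P, Q, S, V, Y, Z}.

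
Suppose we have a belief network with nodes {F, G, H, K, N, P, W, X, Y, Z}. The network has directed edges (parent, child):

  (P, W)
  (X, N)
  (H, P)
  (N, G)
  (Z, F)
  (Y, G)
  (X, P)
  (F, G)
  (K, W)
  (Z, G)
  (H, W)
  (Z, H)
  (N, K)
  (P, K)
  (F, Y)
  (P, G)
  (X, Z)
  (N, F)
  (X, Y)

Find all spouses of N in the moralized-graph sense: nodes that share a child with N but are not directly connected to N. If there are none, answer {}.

Children of N: F, G, K.
  K also has parent P.
  F also has parent Z.
  parents(G) \ {N} = {F, P, Y, Z}.
Excluding nodes already adjacent to N (F, G, K, X), the co-parent-only contribution is {P, Y, Z}.

{P, Y, Z}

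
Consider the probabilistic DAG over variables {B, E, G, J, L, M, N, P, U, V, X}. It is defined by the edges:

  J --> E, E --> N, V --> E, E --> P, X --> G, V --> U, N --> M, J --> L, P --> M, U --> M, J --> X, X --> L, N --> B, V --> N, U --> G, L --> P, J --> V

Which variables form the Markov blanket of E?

Pa(E) = {J, V}.
Ch(E) = {N, P}.
Co-parents of E (other parents of its children):
  P also has parent L.
  parents(N) \ {E} = {V}.
MB(E) = {J, L, N, P, V}.

{J, L, N, P, V}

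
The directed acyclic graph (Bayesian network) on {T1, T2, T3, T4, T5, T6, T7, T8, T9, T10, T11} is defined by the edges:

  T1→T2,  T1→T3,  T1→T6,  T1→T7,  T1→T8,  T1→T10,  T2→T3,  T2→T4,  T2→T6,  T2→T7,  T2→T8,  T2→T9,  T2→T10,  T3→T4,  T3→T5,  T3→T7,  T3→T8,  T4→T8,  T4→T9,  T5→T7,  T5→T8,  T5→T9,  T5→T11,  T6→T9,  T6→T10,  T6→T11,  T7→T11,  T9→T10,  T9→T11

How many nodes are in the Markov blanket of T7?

T7 has parents T1, T2, T3, T5.
Ch(T7) = {T11}.
Parents of each child, excluding T7:
  T11 also has parents T5, T6, T9.
MB(T7) = {T1, T2, T3, T5, T6, T9, T11}, which has 7 nodes.

7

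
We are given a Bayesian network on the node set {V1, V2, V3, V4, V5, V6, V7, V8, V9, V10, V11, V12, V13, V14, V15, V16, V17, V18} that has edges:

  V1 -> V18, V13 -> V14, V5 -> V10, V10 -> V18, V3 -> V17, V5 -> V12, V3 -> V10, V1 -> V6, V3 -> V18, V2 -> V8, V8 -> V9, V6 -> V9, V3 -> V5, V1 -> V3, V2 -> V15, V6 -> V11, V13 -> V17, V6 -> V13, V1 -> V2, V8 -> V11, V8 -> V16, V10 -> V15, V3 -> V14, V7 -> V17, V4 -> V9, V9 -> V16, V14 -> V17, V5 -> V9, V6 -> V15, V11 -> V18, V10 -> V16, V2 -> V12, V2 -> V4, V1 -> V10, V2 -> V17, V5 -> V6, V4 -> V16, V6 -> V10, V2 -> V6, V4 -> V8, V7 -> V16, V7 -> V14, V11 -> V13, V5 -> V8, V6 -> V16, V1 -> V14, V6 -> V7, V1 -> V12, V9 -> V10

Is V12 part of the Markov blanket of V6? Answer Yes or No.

No

A node's Markov blanket = Pa ∪ Ch ∪ (parents of Ch other than the node itself).
V6's parents: V1, V2, V5.
V6's children: V7, V9, V10, V11, V13, V15, V16.
Co-parents of V6 (other parents of its children):
  V7 has no other parent.
  V9's other parents are V4, V5, V8.
  V10 also has parents V1, V3, V5, V9.
  V11 also has parent V8.
  parents(V13) \ {V6} = {V11}.
  parents(V15) \ {V6} = {V2, V10}.
  V16 also has parents V4, V7, V8, V9, V10.
MB(V6) = {V1, V2, V3, V4, V5, V7, V8, V9, V10, V11, V13, V15, V16}; V12 is not in this set.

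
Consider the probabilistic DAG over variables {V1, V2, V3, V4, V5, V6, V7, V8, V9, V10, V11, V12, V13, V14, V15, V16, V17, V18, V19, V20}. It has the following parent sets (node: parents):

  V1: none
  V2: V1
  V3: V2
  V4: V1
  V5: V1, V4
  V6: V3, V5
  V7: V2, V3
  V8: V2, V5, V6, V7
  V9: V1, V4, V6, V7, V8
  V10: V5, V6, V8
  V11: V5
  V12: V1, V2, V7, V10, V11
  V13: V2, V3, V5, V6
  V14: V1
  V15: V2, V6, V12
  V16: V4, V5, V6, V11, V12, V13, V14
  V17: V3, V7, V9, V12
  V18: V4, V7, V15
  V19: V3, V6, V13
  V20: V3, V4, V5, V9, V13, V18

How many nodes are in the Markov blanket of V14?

8

By definition, MB(V14) is built from V14's parents, V14's children, and the co-parents of V14.
V14 has parent V1.
V14 has child V16.
For each child, the remaining parents (spouses of V14):
  parents(V16) \ {V14} = {V4, V5, V6, V11, V12, V13}.
MB(V14) = {V1, V4, V5, V6, V11, V12, V13, V16}, which has 8 nodes.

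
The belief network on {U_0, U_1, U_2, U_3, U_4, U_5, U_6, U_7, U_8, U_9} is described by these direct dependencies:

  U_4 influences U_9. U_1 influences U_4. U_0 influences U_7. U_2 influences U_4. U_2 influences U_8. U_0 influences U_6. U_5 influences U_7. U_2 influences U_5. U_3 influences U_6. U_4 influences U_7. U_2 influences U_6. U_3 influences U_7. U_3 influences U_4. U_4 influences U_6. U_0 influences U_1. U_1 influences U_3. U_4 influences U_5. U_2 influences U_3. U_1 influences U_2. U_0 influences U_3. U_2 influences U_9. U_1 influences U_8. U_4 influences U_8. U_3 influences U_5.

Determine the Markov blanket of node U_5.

{U_0, U_2, U_3, U_4, U_7}

By definition, MB(U_5) is built from U_5's parents, U_5's children, and the co-parents of U_5.
U_5's children: U_7.
Pa(U_5) = {U_2, U_3, U_4}.
Other parents of U_5's children:
  U_7: U_0, U_3, U_4
So the Markov blanket of U_5 is {U_0, U_2, U_3, U_4, U_7}.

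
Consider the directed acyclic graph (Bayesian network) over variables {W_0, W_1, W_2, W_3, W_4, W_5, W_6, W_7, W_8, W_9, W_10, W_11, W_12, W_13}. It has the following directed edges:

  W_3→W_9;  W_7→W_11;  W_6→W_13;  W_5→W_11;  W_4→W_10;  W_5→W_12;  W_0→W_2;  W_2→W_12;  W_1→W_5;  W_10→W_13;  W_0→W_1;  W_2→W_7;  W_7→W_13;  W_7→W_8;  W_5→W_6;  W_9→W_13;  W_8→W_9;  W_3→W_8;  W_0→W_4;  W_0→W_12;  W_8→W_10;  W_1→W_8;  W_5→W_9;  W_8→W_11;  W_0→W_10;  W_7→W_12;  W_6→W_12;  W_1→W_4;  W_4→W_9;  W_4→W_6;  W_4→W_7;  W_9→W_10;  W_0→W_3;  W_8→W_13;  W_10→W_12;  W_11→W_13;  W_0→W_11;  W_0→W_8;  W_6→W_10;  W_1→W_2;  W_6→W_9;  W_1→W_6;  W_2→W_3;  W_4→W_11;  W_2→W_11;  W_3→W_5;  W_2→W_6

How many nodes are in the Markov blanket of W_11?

A node's Markov blanket = Pa ∪ Ch ∪ (parents of Ch other than the node itself).
W_11's parents: W_0, W_2, W_4, W_5, W_7, W_8.
W_11's children: W_13.
For each child, the remaining parents (spouses of W_11):
  W_13's other parents are W_6, W_7, W_8, W_9, W_10.
MB(W_11) = {W_0, W_2, W_4, W_5, W_6, W_7, W_8, W_9, W_10, W_13}, which has 10 nodes.

10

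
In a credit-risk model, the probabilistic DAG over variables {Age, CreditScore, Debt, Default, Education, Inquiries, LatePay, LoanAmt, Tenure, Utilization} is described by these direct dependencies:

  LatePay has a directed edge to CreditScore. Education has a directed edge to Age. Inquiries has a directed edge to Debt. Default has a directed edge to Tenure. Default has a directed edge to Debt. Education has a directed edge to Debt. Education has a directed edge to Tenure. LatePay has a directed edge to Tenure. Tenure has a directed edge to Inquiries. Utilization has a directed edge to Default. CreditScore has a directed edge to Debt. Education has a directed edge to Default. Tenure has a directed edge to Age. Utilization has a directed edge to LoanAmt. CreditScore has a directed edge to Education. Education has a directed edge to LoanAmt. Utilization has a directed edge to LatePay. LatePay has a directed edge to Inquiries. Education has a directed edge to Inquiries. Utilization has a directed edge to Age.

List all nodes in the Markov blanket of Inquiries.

{CreditScore, Debt, Default, Education, LatePay, Tenure}

By definition, MB(Inquiries) is built from Inquiries's parents, Inquiries's children, and the co-parents of Inquiries.
Inquiries's parents: Education, LatePay, Tenure.
Ch(Inquiries) = {Debt}.
Co-parents of Inquiries (other parents of its children):
  parents(Debt) \ {Inquiries} = {CreditScore, Default, Education}.
Union: {Education, LatePay, Tenure} ∪ {Debt} ∪ {CreditScore, Default, Education} = {CreditScore, Debt, Default, Education, LatePay, Tenure}.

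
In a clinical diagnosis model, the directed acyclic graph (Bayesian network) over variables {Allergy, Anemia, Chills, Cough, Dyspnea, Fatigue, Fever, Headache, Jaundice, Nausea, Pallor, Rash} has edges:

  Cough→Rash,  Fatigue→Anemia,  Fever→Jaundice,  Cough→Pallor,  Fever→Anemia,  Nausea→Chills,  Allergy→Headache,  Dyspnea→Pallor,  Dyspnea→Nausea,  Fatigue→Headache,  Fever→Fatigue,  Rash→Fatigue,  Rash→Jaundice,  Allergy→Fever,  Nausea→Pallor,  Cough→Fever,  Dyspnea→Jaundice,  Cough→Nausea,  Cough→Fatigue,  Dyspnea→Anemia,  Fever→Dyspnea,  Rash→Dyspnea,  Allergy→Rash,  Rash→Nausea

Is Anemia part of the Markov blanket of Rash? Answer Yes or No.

No

Children of Rash: Dyspnea, Fatigue, Jaundice, Nausea.
Rash has parents Allergy, Cough.
Parents of each child, excluding Rash:
  Dyspnea: Fever
  Nausea: Cough, Dyspnea
  Jaundice: Dyspnea, Fever
  Fatigue: Cough, Fever
MB(Rash) = {Allergy, Cough, Dyspnea, Fatigue, Fever, Jaundice, Nausea}; Anemia is not in this set.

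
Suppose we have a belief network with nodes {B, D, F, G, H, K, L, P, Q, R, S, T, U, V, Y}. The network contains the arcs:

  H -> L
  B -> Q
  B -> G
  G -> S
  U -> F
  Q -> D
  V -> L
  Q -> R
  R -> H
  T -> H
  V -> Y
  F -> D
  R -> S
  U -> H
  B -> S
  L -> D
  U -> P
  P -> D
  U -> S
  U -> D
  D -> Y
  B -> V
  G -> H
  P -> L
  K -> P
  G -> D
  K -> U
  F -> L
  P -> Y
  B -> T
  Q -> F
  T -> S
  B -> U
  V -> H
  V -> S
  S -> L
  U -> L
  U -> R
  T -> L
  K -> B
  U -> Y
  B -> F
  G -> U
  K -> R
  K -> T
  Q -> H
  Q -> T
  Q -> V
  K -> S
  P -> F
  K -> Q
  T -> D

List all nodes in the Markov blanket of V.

The Markov blanket of a node is its parents, its children, and the other parents of its children.
V's parents: B, Q.
Ch(V) = {H, L, S, Y}.
Parents of each child, excluding V:
  parents(H) \ {V} = {G, Q, R, T, U}.
  S's other parents are B, G, K, R, T, U.
  parents(L) \ {V} = {F, H, P, S, T, U}.
  Y's other parents are D, P, U.
Union: {B, Q} ∪ {H, L, S, Y} ∪ {B, D, F, G, H, K, P, Q, R, S, T, U} = {B, D, F, G, H, K, L, P, Q, R, S, T, U, Y}.

{B, D, F, G, H, K, L, P, Q, R, S, T, U, Y}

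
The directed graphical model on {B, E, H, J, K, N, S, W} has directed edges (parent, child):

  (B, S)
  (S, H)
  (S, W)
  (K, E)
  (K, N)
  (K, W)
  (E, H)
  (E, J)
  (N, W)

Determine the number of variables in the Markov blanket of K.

K has children E, N, W.
Parents of K: none.
Co-parents of K (other parents of its children):
  E: no additional parents.
  N has no other parent.
  W's other parents are N, S.
MB(K) = {E, N, S, W}, which has 4 nodes.

4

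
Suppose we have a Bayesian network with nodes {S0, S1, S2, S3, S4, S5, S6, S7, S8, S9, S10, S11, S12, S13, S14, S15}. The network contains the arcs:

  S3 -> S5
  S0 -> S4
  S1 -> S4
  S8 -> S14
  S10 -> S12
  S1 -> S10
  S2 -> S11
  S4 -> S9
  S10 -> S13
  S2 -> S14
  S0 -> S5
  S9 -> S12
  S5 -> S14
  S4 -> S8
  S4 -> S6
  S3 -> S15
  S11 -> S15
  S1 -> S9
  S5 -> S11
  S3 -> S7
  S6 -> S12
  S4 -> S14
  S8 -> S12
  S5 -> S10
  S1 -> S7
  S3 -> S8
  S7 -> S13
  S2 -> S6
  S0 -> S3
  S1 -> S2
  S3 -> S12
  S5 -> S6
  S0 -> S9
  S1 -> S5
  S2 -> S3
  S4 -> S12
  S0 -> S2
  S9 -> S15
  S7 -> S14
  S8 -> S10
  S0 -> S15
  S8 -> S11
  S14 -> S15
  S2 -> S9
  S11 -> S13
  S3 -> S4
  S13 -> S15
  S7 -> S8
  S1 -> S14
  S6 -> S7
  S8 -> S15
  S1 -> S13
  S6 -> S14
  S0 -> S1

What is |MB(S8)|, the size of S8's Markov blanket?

A node's Markov blanket = Pa ∪ Ch ∪ (parents of Ch other than the node itself).
Pa(S8) = {S3, S4, S7}.
Ch(S8) = {S10, S11, S12, S14, S15}.
Parents of each child, excluding S8:
  parents(S10) \ {S8} = {S1, S5}.
  parents(S11) \ {S8} = {S2, S5}.
  S12's other parents are S3, S4, S6, S9, S10.
  parents(S14) \ {S8} = {S1, S2, S4, S5, S6, S7}.
  parents(S15) \ {S8} = {S0, S3, S9, S11, S13, S14}.
MB(S8) = {S0, S1, S2, S3, S4, S5, S6, S7, S9, S10, S11, S12, S13, S14, S15}, which has 15 nodes.

15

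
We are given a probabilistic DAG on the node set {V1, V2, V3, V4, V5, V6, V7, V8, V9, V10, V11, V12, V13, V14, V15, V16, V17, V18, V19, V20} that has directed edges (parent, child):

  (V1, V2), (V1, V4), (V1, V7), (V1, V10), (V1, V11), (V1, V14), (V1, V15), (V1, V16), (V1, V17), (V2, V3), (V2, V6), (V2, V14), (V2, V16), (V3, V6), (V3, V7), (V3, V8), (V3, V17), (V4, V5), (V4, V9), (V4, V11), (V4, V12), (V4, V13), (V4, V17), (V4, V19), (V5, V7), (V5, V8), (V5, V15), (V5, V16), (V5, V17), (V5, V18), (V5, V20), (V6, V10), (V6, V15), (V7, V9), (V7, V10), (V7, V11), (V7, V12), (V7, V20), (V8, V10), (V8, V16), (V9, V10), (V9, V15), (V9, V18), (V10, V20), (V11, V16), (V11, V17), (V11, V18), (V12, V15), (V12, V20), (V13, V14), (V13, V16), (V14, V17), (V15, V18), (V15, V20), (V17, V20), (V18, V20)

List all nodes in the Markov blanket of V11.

A node's Markov blanket = Pa ∪ Ch ∪ (parents of Ch other than the node itself).
Parents of V11: V1, V4, V7.
V11's children: V16, V17, V18.
Co-parents of V11 (other parents of its children):
  V16: V1, V2, V5, V8, V13
  V17: V1, V3, V4, V5, V14
  V18: V5, V9, V15
Union: {V1, V4, V7} ∪ {V16, V17, V18} ∪ {V1, V2, V3, V4, V5, V8, V9, V13, V14, V15} = {V1, V2, V3, V4, V5, V7, V8, V9, V13, V14, V15, V16, V17, V18}.

{V1, V2, V3, V4, V5, V7, V8, V9, V13, V14, V15, V16, V17, V18}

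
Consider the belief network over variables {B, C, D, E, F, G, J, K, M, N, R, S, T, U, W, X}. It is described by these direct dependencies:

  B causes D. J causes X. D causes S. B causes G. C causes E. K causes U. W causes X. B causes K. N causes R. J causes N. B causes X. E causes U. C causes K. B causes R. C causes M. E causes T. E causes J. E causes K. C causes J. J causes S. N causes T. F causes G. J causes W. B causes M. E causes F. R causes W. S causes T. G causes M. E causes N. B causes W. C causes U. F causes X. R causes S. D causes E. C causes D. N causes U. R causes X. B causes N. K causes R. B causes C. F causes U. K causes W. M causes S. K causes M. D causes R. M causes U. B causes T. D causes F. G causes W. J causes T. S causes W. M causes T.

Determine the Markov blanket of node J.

The Markov blanket of a node is its parents, its children, and the other parents of its children.
Ch(J) = {N, S, T, W, X}.
Parents of J: C, E.
Parents of each child, excluding J:
  N: B, E
  S: D, M, R
  T: B, E, M, N, S
  W: B, G, K, R, S
  X: B, F, R, W
Taking the union gives {B, C, D, E, F, G, K, M, N, R, S, T, W, X}.

{B, C, D, E, F, G, K, M, N, R, S, T, W, X}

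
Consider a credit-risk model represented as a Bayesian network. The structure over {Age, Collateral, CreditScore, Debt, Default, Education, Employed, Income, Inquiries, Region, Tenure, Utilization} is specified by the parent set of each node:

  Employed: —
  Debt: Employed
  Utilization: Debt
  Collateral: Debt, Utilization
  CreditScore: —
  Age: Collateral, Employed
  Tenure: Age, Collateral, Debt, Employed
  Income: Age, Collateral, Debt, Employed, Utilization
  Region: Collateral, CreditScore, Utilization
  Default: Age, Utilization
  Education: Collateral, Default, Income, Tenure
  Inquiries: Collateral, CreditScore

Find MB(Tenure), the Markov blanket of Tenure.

{Age, Collateral, Debt, Default, Education, Employed, Income}

A node's Markov blanket = Pa ∪ Ch ∪ (parents of Ch other than the node itself).
Tenure's parents: Age, Collateral, Debt, Employed.
Children of Tenure: Education.
For each child, the remaining parents (spouses of Tenure):
  Education's other parents are Collateral, Default, Income.
So the Markov blanket of Tenure is {Age, Collateral, Debt, Default, Education, Employed, Income}.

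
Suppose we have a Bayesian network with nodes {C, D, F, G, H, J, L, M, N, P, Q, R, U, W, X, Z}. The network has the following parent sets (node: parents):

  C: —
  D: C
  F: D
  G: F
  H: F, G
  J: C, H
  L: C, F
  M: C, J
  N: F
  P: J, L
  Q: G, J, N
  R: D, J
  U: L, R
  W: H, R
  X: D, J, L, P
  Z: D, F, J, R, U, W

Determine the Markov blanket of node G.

Recall MB(v) = parents ∪ children ∪ spouses, where spouses are the other parents of v's children.
G has parent F.
G's children: H, Q.
Parents of each child, excluding G:
  parents(H) \ {G} = {F}.
  Q's other parents are J, N.
So the Markov blanket of G is {F, H, J, N, Q}.

{F, H, J, N, Q}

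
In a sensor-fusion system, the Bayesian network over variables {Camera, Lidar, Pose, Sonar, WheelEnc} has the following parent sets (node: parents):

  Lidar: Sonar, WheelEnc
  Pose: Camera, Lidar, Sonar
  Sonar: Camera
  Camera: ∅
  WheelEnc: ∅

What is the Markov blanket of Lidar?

Lidar has parents Sonar, WheelEnc.
Children of Lidar: Pose.
Other parents of Lidar's children:
  Pose: Camera, Sonar
So the Markov blanket of Lidar is {Camera, Pose, Sonar, WheelEnc}.

{Camera, Pose, Sonar, WheelEnc}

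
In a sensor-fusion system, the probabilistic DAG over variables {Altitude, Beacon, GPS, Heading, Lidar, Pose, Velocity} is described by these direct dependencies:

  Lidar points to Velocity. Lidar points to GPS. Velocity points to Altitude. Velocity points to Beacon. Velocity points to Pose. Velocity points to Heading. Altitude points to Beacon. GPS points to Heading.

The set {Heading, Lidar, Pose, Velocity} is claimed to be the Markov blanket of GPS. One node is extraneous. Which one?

By definition, MB(GPS) is built from GPS's parents, GPS's children, and the co-parents of GPS.
GPS's children: Heading.
Parents of GPS: Lidar.
Parents of each child, excluding GPS:
  Heading's other parent is Velocity.
MB(GPS) = {Heading, Lidar, Velocity}.
Pose is neither a parent, child, nor co-parent of GPS, so it does not belong.

Pose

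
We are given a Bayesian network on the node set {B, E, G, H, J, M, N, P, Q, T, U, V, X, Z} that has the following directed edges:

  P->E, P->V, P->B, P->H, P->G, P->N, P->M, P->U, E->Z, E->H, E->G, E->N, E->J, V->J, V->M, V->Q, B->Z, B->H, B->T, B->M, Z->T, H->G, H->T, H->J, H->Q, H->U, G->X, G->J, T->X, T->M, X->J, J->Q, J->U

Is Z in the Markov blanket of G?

No

The Markov blanket of a node is its parents, its children, and the other parents of its children.
G has children J, X.
Parents of G: E, H, P.
For each child, the remaining parents (spouses of G):
  X: T
  J: E, H, V, X
MB(G) = {E, H, J, P, T, V, X}; Z is not in this set.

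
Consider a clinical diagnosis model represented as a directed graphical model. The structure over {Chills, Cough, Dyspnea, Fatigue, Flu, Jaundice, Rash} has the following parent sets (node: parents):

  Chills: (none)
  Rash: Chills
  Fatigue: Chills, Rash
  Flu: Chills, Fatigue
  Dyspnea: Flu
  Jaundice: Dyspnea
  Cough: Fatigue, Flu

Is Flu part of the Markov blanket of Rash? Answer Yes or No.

No

Parents of Rash: Chills.
Rash has child Fatigue.
Co-parents of Rash (other parents of its children):
  Fatigue's other parent is Chills.
MB(Rash) = {Chills, Fatigue}; Flu is not in this set.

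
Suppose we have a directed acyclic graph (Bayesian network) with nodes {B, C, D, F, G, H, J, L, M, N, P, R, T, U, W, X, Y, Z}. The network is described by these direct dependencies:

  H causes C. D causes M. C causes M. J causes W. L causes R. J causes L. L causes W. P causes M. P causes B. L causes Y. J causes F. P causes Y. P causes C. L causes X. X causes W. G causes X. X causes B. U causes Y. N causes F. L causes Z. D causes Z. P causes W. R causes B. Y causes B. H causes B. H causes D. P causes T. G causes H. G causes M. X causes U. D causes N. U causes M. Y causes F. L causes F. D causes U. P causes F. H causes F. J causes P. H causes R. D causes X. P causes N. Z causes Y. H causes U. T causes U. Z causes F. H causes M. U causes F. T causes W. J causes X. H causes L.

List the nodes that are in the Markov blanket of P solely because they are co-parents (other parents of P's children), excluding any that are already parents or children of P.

{D, G, H, L, R, U, X, Z}

Children of P: B, C, F, M, N, T, W, Y.
  T: no additional parents.
  W also has parents J, L, T, X.
  parents(C) \ {P} = {H}.
  N's other parent is D.
  parents(Y) \ {P} = {L, U, Z}.
  parents(F) \ {P} = {H, J, L, N, U, Y, Z}.
  parents(M) \ {P} = {C, D, G, H, U}.
  B also has parents H, R, X, Y.
Excluding nodes already adjacent to P (B, C, F, J, M, N, T, W, Y), the co-parent-only contribution is {D, G, H, L, R, U, X, Z}.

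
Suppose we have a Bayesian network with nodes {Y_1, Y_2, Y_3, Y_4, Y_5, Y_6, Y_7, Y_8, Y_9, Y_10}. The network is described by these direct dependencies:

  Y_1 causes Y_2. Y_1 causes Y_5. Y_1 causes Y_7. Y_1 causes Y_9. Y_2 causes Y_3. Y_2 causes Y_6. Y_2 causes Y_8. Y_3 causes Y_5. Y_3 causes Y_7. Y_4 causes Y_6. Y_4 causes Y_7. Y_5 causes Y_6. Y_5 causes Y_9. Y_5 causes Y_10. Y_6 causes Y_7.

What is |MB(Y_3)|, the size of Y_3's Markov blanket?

6

By definition, MB(Y_3) is built from Y_3's parents, Y_3's children, and the co-parents of Y_3.
Y_3's parents: Y_2.
Children of Y_3: Y_5, Y_7.
Other parents of Y_3's children:
  parents(Y_5) \ {Y_3} = {Y_1}.
  parents(Y_7) \ {Y_3} = {Y_1, Y_4, Y_6}.
MB(Y_3) = {Y_1, Y_2, Y_4, Y_5, Y_6, Y_7}, which has 6 nodes.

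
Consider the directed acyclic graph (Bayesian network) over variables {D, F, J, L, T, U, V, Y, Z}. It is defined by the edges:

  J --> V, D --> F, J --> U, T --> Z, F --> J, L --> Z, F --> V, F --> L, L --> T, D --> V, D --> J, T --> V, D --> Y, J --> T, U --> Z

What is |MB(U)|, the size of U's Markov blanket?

4

The Markov blanket of a node is its parents, its children, and the other parents of its children.
Pa(U) = {J}.
Children of U: Z.
Parents of each child, excluding U:
  Z: L, T
MB(U) = {J, L, T, Z}, which has 4 nodes.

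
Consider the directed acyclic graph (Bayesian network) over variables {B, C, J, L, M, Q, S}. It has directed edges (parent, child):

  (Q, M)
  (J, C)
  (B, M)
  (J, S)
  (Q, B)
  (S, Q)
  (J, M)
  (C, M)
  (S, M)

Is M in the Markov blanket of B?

Yes

M is a child of B.
So M ∈ MB(B).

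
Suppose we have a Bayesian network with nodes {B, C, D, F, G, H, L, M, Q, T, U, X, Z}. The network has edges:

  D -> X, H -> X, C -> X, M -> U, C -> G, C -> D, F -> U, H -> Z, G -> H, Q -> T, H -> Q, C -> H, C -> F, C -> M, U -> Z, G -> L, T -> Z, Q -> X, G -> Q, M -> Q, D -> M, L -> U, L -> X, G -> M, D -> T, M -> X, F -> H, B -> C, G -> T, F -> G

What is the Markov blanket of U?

{F, H, L, M, T, Z}

The Markov blanket of a node is its parents, its children, and the other parents of its children.
Ch(U) = {Z}.
Parents of U: F, L, M.
Co-parents of U (other parents of its children):
  parents(Z) \ {U} = {H, T}.
Taking the union gives {F, H, L, M, T, Z}.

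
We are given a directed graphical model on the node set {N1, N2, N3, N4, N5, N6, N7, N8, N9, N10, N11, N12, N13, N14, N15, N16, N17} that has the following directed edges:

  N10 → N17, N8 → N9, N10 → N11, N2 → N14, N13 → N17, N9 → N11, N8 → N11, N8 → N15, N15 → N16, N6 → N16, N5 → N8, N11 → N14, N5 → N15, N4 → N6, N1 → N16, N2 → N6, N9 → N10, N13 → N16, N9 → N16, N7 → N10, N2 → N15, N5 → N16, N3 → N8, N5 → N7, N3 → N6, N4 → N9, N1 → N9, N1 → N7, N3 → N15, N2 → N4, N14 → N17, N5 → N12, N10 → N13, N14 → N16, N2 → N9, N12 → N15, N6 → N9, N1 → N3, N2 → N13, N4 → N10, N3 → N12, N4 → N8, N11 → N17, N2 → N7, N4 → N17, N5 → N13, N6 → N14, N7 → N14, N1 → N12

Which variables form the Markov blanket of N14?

{N1, N2, N4, N5, N6, N7, N9, N10, N11, N13, N15, N16, N17}

The Markov blanket of a node is its parents, its children, and the other parents of its children.
Parents of N14: N2, N6, N7, N11.
N14 has children N16, N17.
Other parents of N14's children:
  parents(N16) \ {N14} = {N1, N5, N6, N9, N13, N15}.
  parents(N17) \ {N14} = {N4, N10, N11, N13}.
So the Markov blanket of N14 is {N1, N2, N4, N5, N6, N7, N9, N10, N11, N13, N15, N16, N17}.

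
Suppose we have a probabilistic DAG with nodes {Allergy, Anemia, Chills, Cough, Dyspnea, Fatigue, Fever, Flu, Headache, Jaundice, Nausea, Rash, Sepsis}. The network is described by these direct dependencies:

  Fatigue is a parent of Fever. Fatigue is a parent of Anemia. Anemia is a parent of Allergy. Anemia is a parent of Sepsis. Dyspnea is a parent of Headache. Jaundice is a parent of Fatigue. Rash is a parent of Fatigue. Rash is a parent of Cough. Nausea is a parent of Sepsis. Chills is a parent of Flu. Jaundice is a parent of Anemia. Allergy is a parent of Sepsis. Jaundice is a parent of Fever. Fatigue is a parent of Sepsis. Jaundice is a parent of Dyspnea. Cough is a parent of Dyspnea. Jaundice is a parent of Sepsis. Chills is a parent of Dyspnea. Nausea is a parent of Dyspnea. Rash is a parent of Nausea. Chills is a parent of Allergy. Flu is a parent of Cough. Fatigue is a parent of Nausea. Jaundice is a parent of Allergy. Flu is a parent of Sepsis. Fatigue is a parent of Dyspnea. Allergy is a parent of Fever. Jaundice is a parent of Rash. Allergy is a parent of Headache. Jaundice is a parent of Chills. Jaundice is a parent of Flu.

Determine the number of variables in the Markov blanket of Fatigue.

The Markov blanket of a node is its parents, its children, and the other parents of its children.
Parents of Fatigue: Jaundice, Rash.
Ch(Fatigue) = {Anemia, Dyspnea, Fever, Nausea, Sepsis}.
Co-parents of Fatigue (other parents of its children):
  Nausea: Rash
  Anemia: Jaundice
  Fever: Allergy, Jaundice
  Dyspnea: Chills, Cough, Jaundice, Nausea
  Sepsis: Allergy, Anemia, Flu, Jaundice, Nausea
MB(Fatigue) = {Allergy, Anemia, Chills, Cough, Dyspnea, Fever, Flu, Jaundice, Nausea, Rash, Sepsis}, which has 11 nodes.

11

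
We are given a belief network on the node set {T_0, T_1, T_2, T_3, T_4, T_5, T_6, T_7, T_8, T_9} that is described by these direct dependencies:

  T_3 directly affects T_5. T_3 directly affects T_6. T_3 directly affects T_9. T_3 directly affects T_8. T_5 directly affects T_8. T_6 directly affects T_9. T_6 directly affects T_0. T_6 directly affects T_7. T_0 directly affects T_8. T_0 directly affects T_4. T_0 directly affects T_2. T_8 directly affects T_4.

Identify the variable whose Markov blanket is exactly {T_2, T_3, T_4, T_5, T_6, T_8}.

T_0

The target node must have every member of {T_2, T_3, T_4, T_5, T_6, T_8} as a parent, child, or co-parent, and no others.
Parents of T_0: T_6; children: T_2, T_4, T_8; co-parents: T_3, T_5, T_8.
These exactly cover the given set, so the node is T_0.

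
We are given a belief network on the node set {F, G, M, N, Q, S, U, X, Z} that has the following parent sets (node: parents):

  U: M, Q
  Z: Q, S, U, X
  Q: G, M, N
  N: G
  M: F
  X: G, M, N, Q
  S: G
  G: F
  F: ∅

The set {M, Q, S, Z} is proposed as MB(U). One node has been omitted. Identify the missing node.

Pa(U) = {M, Q}.
U's children: Z.
Parents of each child, excluding U:
  Z: Q, S, X
MB(U) = {M, Q, S, X, Z}.
Comparing with the claimed set, X is missing.

X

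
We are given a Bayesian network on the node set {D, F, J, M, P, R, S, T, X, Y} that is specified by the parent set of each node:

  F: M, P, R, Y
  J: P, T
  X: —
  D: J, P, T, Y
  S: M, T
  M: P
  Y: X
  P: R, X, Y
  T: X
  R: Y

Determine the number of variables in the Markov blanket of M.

6

Parents of M: P.
M's children: F, S.
Co-parents of M (other parents of its children):
  S also has parent T.
  parents(F) \ {M} = {P, R, Y}.
MB(M) = {F, P, R, S, T, Y}, which has 6 nodes.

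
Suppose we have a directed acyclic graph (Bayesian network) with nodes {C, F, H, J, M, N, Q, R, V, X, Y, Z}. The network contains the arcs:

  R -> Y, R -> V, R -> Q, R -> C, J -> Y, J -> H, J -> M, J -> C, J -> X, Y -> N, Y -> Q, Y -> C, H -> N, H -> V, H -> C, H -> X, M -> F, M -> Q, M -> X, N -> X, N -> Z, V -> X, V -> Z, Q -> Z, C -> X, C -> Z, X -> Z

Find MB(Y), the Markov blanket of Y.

Parents of Y: J, R.
Children of Y: C, N, Q.
For each child, the remaining parents (spouses of Y):
  N: H
  Q: M, R
  C: H, J, R
So the Markov blanket of Y is {C, H, J, M, N, Q, R}.

{C, H, J, M, N, Q, R}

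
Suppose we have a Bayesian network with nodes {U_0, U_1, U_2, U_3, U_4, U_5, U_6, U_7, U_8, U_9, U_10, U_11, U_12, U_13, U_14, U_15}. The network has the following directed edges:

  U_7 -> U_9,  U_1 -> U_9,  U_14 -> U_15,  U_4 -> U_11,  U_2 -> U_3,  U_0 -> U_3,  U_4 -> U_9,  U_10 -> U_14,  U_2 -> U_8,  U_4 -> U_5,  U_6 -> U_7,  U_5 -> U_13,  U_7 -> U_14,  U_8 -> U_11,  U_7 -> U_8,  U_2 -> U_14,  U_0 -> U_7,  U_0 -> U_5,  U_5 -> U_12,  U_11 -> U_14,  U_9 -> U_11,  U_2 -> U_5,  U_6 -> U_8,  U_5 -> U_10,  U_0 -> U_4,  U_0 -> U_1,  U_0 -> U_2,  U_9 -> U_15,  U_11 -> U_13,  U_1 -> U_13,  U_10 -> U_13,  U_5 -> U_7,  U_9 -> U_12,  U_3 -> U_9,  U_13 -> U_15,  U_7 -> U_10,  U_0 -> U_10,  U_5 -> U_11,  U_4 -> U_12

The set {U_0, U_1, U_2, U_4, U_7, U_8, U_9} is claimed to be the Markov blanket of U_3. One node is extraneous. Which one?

By definition, MB(U_3) is built from U_3's parents, U_3's children, and the co-parents of U_3.
Ch(U_3) = {U_9}.
Parents of U_3: U_0, U_2.
Co-parents of U_3 (other parents of its children):
  U_9 also has parents U_1, U_4, U_7.
MB(U_3) = {U_0, U_1, U_2, U_4, U_7, U_9}.
U_8 is neither a parent, child, nor co-parent of U_3, so it does not belong.

U_8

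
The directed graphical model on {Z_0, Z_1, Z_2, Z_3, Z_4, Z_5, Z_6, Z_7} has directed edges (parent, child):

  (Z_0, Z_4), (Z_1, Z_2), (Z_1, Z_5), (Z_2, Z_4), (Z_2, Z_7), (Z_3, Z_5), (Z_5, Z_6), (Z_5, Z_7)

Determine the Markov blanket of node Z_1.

By definition, MB(Z_1) is built from Z_1's parents, Z_1's children, and the co-parents of Z_1.
Parents of Z_1: none.
Z_1 has children Z_2, Z_5.
Parents of each child, excluding Z_1:
  Z_2: no additional parents.
  Z_5 also has parent Z_3.
MB(Z_1) = {Z_2, Z_3, Z_5}.

{Z_2, Z_3, Z_5}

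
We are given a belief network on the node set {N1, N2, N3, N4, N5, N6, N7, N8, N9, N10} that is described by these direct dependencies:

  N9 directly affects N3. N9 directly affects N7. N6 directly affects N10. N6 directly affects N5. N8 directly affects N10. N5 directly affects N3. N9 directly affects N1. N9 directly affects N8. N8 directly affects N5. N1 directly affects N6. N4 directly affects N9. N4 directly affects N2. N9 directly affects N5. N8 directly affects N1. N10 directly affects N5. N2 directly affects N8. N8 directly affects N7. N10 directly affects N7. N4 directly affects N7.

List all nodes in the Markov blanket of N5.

N5's parents: N6, N8, N9, N10.
Children of N5: N3.
For each child, the remaining parents (spouses of N5):
  parents(N3) \ {N5} = {N9}.
Union: {N6, N8, N9, N10} ∪ {N3} ∪ {N9} = {N3, N6, N8, N9, N10}.

{N3, N6, N8, N9, N10}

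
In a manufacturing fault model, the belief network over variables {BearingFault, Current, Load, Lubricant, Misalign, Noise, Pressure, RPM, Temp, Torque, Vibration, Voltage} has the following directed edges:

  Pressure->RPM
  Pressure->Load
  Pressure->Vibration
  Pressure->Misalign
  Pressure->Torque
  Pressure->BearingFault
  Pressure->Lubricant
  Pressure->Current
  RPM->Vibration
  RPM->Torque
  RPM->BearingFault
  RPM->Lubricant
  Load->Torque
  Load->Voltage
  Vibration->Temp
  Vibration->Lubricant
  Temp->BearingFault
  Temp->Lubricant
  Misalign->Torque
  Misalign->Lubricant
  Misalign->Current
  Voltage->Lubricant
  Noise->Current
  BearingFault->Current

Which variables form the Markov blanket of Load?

Load has parent Pressure.
Load's children: Torque, Voltage.
Co-parents of Load (other parents of its children):
  Torque also has parents Misalign, Pressure, RPM.
  Voltage: no additional parents.
So the Markov blanket of Load is {Misalign, Pressure, RPM, Torque, Voltage}.

{Misalign, Pressure, RPM, Torque, Voltage}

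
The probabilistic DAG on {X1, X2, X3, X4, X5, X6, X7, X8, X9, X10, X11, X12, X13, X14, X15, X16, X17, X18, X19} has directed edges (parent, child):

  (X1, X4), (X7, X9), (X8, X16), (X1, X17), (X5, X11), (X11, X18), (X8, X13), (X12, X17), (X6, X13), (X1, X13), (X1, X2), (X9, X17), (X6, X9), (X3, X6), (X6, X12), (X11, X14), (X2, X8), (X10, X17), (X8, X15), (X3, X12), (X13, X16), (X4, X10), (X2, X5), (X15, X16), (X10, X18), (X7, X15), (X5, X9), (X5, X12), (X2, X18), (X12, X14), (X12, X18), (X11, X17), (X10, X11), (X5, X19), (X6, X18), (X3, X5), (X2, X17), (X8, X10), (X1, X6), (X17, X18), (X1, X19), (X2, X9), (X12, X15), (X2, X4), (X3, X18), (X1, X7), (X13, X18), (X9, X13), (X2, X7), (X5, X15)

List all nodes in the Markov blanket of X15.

{X5, X7, X8, X12, X13, X16}

X15 has child X16.
X15 has parents X5, X7, X8, X12.
For each child, the remaining parents (spouses of X15):
  X16 also has parents X8, X13.
MB(X15) = {X5, X7, X8, X12, X13, X16}.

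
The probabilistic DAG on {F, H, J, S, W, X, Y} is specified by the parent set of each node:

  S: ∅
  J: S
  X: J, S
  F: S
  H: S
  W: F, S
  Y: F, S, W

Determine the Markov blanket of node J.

Recall MB(v) = parents ∪ children ∪ spouses, where spouses are the other parents of v's children.
J's children: X.
J's parents: S.
Co-parents of J (other parents of its children):
  X: S
Taking the union gives {S, X}.

{S, X}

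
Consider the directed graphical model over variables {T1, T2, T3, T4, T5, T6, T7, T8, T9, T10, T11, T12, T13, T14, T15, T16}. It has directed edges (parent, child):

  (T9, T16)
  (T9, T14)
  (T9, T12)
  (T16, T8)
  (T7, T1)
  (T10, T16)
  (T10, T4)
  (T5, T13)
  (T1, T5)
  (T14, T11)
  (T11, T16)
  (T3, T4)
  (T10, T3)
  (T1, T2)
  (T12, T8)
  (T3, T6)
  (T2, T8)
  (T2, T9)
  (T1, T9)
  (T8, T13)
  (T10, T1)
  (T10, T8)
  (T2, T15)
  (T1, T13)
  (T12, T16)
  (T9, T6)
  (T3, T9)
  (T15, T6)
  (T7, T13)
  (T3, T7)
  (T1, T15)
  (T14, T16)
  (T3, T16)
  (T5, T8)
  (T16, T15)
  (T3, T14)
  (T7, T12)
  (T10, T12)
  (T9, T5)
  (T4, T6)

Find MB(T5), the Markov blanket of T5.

Pa(T5) = {T1, T9}.
Children of T5: T8, T13.
Co-parents of T5 (other parents of its children):
  T8 also has parents T2, T10, T12, T16.
  T13 also has parents T1, T7, T8.
So the Markov blanket of T5 is {T1, T2, T7, T8, T9, T10, T12, T13, T16}.

{T1, T2, T7, T8, T9, T10, T12, T13, T16}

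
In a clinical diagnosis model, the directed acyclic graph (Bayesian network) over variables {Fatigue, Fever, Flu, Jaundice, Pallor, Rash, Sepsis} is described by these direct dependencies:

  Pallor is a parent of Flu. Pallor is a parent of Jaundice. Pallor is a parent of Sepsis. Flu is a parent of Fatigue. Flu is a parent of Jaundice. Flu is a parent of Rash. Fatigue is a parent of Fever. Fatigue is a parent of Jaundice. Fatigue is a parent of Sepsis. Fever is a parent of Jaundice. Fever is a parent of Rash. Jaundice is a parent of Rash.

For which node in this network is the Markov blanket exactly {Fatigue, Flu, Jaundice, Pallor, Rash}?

Fever

The target node must have every member of {Fatigue, Flu, Jaundice, Pallor, Rash} as a parent, child, or co-parent, and no others.
Parents of Fever: Fatigue; children: Jaundice, Rash; co-parents: Fatigue, Flu, Jaundice, Pallor.
These exactly cover the given set, so the node is Fever.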